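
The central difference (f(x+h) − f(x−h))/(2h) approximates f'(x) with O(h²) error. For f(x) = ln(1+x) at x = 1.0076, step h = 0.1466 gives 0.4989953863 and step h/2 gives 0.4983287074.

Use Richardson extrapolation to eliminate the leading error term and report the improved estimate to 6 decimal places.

Order 2 gives 2^r = 4 and 2^r − 1 = 3.
4*0.4983287074 = 1.9933148296; 1.9933148296 − 0.4989953863 = 1.4943194433
Denominator 4 − 1 = 3.
(4*0.4983287074 − 0.4989953863)/(4 − 1) = 0.4981064811
Correction |R − A(h/2)| = 2.222e-04; gap |A(h/2) − A(h)| = 6.667e-04.

0.498106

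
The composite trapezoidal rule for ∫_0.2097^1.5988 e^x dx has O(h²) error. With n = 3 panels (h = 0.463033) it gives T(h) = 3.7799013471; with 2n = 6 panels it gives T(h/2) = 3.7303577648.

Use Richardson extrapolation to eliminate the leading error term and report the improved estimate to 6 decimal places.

r = 2, so 2^r = 4.
4 × 3.7303577648 − 3.7799013471 = 11.1415297121
Extrapolated: 11.1415297121 / 3 = 3.7138432374

3.713843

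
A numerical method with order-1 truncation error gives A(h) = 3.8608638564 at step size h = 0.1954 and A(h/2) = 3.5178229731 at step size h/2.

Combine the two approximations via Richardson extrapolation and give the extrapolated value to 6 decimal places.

Error is O(h^1); halving h shrinks it by 2^1 = 2.
2*3.5178229731 = 7.0356459462; 7.0356459462 − 3.8608638564 = 3.1747820898
(2*3.5178229731 − 3.8608638564)/(2 − 1) = 3.1747820898
Correction |R − A(h/2)| = 3.430e-01; gap |A(h/2) − A(h)| = 3.430e-01.

3.174782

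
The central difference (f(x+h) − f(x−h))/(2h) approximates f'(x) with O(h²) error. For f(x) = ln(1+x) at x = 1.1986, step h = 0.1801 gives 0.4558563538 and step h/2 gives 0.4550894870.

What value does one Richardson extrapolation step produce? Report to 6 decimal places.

Leading term ∝ h^2; use weight 4 = 2^2.
Numerator 4×A(h/2) − A(h) = 4×0.4550894870 − 0.4558563538 = 1.3645015942
1.3645015942 ÷ 3 = 0.4548338647
Shift from A(h/2): −0.0002556223.

0.454834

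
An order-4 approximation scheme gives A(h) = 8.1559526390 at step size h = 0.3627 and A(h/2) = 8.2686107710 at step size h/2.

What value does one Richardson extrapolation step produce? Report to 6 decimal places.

8.276121

r = 4: numerator weight 16, denominator 15.
2^4*A(h/2) = 132.2977723360; minus A(h) gives 124.1418196970.
R = 124.1418196970/15 = 8.2761213131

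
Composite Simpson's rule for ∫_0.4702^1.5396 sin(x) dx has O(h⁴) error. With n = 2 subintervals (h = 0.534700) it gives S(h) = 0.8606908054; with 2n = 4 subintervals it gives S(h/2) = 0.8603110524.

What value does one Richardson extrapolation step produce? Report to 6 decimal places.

0.860286

Method order is 4; weight 2^4 = 16.
16×0.8603110524 = 13.7649768384; subtract 0.8606908054 → 12.9042860330
(16×0.8603110524 − 0.8606908054)/(16 − 1) = 0.8602857355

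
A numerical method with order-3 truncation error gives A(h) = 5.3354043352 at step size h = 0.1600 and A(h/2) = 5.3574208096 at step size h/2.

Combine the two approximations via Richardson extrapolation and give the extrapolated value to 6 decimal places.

r = 3: numerator weight 8, denominator 7.
Numerator 8*A(h/2) − A(h) = 8*5.3574208096 − 5.3354043352 = 37.5239621416
(8*5.3574208096 − 5.3354043352)/(8 − 1) = 5.3605660202
Shift from A(h/2): +0.0031452106.

5.360566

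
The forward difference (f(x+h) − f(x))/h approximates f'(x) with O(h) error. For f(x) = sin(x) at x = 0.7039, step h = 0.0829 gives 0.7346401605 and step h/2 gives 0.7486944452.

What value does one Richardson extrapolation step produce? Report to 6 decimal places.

0.762749

Leading term ∝ h^1; use weight 2 = 2^1.
Numerator 2×A(h/2) − A(h) = 2×0.7486944452 − 0.7346401605 = 0.7627487299
(2×0.7486944452 − 0.7346401605)/(2 − 1) = 0.7627487299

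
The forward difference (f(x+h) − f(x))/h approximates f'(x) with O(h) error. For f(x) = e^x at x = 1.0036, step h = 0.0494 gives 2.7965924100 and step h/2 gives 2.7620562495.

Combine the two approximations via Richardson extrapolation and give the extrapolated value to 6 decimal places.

2.727520

Error is O(h^1); halving h shrinks it by 2^1 = 2.
2 × 2.7620562495 = 5.5241124990; subtract 2.7965924100 → 2.7275200890
Divide by 2^1 − 1 = 1.
2.7275200890 ÷ 1 = 2.7275200890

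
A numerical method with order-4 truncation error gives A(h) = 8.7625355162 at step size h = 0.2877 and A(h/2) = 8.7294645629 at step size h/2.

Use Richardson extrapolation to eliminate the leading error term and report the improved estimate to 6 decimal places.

Error is O(h^4); halving h shrinks it by 2^4 = 16.
16*8.7294645629 = 139.6714330064; 139.6714330064 − 8.7625355162 = 130.9088974902
Denominator 16 − 1 = 15.
(16*8.7294645629 − 8.7625355162)/(16 − 1) = 8.7272598327

8.727260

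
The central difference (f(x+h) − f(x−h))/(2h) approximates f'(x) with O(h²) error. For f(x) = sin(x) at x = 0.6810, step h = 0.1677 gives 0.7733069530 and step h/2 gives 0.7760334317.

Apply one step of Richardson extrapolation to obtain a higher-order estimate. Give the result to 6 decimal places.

Method order is 2; weight 2^2 = 4.
Top: 4(0.7760334317) − (0.7733069530) = 2.3308267738
R = 2.3308267738/3 = 0.7769422579
Correction |R − A(h/2)| = 9.088e-04; gap |A(h/2) − A(h)| = 2.726e-03.

0.776942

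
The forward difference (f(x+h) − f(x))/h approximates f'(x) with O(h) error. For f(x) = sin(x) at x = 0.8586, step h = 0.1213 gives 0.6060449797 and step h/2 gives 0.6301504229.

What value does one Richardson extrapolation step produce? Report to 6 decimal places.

0.654256

The method has order 1: 2^1 = 2.
2 × 0.6301504229 = 1.2603008458; 1.2603008458 − 0.6060449797 = 0.6542558661
Divide by 2^1 − 1 = 1.
0.6542558661 ÷ 1 = 0.6542558661
Gap between inputs: 2.411e-02; correction applied: +0.0241054432.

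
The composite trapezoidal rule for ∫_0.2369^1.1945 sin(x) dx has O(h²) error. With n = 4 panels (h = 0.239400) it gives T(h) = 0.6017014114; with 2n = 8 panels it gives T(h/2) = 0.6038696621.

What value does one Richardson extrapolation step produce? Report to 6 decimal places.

0.604592

Leading term ∝ h^2; use weight 4 = 2^2.
4·0.6038696621 − 0.6017014114 = 1.8137772370
Denominator 4 − 1 = 3.
(4·0.6038696621 − 0.6017014114)/(4 − 1) = 0.6045924123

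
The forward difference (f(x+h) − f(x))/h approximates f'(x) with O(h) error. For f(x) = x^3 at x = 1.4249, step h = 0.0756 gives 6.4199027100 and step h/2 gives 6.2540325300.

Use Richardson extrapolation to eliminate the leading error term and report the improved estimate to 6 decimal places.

r = 1, so 2^r = 2.
A(h/2) − A(h) = 6.2540325300 − 6.4199027100 = -0.1658701800
Correction (A(h/2) − A(h))/(2 − 1) = (-0.1658701800)/1 = -0.1658701800
R = A(h/2) + (A(h/2) − A(h))/1 = 6.2540325300 − 0.1658701800 = 6.0881623500
Gap between inputs: 1.659e-01; correction applied: −0.1658701800.

6.088162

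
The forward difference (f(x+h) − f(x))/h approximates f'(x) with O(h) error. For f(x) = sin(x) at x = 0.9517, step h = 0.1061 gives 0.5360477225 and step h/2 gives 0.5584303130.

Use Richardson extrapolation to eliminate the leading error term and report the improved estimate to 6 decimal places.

0.580813

Error is O(h^1); halving h shrinks it by 2^1 = 2.
2×0.5584303130 = 1.1168606260; subtract 0.5360477225 → 0.5808129035
Denominator 2 − 1 = 1.
Extrapolated: 0.5808129035 / 1 = 0.5808129035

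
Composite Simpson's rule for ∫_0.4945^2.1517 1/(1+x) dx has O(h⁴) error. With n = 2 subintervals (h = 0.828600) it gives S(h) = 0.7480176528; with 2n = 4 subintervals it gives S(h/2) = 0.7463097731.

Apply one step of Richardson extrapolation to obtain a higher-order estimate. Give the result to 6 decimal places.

Leading term ∝ h^4; use weight 16 = 2^4.
16 × 0.7463097731 − 0.7480176528 = 11.1929387168
Denominator 16 − 1 = 15.
11.1929387168 ÷ 15 = 0.7461959145
Gap between inputs: 1.708e-03; correction applied: −0.0001138586.

0.746196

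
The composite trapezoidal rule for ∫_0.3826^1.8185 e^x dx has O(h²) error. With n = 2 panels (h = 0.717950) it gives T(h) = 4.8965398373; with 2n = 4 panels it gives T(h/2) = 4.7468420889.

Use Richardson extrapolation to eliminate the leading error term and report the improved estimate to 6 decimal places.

4.696943

With r = 2 the leading error scales as h^2, so the weight is 2^2 = 4.
4·4.7468420889 − 4.8965398373 = 14.0908285183
14.0908285183 ÷ 3 = 4.6969428394
Correction |R − A(h/2)| = 4.990e-02; gap |A(h/2) − A(h)| = 1.497e-01.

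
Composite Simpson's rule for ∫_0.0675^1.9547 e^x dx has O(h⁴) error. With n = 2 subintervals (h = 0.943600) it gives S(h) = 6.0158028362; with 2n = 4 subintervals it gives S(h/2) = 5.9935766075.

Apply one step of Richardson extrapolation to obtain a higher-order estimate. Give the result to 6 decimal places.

5.992095

Order 4 gives 2^r = 16 and 2^r − 1 = 15.
16*5.9935766075 = 95.8972257200; 95.8972257200 − 6.0158028362 = 89.8814228838
Extrapolated: 89.8814228838 / 15 = 5.9920948589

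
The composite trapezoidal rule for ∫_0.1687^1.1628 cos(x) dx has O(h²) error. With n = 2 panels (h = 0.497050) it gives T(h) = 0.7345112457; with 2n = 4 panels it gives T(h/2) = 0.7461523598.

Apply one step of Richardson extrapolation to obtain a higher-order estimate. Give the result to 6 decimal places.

Method order is 2; weight 2^2 = 4.
4×0.7461523598 − 0.7345112457 = 2.2500981935
Divide by 2^2 − 1 = 3.
2.2500981935 ÷ 3 = 0.7500327312

0.750033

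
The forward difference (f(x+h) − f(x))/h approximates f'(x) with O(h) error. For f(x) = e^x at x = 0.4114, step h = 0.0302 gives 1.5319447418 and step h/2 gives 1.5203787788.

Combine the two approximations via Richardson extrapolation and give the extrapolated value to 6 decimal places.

Order 1 gives 2^r = 2 and 2^r − 1 = 1.
Top: 2(1.5203787788) − (1.5319447418) = 1.5088128158
Denominator 2 − 1 = 1.
1.5088128158 ÷ 1 = 1.5088128158
Shift from A(h/2): −0.0115659630.

1.508813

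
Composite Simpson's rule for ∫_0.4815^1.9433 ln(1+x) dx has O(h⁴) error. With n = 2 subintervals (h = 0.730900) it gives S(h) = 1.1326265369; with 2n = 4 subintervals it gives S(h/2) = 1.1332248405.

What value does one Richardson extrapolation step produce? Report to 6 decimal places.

1.133265

r = 4, so 2^r = 16.
16 × 1.1332248405 = 18.1315974480; 18.1315974480 − 1.1326265369 = 16.9989709111
Denominator 16 − 1 = 15.
(16 × 1.1332248405 − 1.1326265369)/(16 − 1) = 1.1332647274
Correction |R − A(h/2)| = 3.989e-05; gap |A(h/2) − A(h)| = 5.983e-04.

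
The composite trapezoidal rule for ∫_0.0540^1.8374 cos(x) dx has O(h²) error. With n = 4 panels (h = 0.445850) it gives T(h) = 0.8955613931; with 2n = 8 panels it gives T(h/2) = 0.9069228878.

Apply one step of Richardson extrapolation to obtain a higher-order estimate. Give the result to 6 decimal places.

0.910710

The method has order 2: 2^2 = 4.
2^2×A(h/2) = 3.6276915512; minus A(h) gives 2.7321301581.
(4×0.9069228878 − 0.8955613931)/(4 − 1) = 0.9107100527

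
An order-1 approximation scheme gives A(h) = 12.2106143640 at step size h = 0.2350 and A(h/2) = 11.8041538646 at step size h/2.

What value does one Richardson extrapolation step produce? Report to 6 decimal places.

11.397693

The method has order 1: 2^1 = 2.
A(h/2) − A(h) = 11.8041538646 − 12.2106143640 = -0.4064604994
Divide by 2^1 − 1 = 1: (-0.4064604994)/1 = -0.4064604994
R = 11.8041538646 − 0.4064604994 = 11.3976933652
Gap between inputs: 4.065e-01; correction applied: −0.4064604994.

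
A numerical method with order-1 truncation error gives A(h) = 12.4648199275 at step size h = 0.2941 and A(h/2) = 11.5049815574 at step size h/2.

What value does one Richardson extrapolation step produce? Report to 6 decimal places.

10.545143

Error is O(h^1); halving h shrinks it by 2^1 = 2.
Numerator 2·A(h/2) − A(h) = 2·11.5049815574 − 12.4648199275 = 10.5451431873
R = 10.5451431873/1 = 10.5451431873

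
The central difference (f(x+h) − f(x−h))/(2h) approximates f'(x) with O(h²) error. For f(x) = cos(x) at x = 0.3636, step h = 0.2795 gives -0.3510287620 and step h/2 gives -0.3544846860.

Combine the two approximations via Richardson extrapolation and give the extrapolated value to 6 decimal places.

-0.355637

r = 2: numerator weight 4, denominator 3.
Difference of the inputs: -0.3544846860 − (-0.3510287620) = -0.0034559240
Correction (A(h/2) − A(h))/(4 − 1) = (-0.0034559240)/3 = -0.0011519747
R = -0.3544846860 − 0.0011519747 = -0.3556366607
Gap between inputs: 3.456e-03; correction applied: −0.0011519747.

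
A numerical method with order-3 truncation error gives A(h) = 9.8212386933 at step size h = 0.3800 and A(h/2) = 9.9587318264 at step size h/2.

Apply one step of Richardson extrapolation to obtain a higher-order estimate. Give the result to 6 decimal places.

Method order is 3; weight 2^3 = 8.
8*9.9587318264 = 79.6698546112; 79.6698546112 − 9.8212386933 = 69.8486159179
Denominator 8 − 1 = 7.
R = 69.8486159179/7 = 9.9783737026
Shift from A(h/2): +0.0196418762.

9.978374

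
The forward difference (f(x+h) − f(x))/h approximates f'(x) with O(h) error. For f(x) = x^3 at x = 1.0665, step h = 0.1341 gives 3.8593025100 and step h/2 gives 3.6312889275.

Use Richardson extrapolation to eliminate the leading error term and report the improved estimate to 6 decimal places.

Method order is 1; weight 2^1 = 2.
2^1·A(h/2) = 7.2625778550; minus A(h) gives 3.4032753450.
3.4032753450 ÷ 1 = 3.4032753450
Gap between inputs: 2.280e-01; correction applied: −0.2280135825.

3.403275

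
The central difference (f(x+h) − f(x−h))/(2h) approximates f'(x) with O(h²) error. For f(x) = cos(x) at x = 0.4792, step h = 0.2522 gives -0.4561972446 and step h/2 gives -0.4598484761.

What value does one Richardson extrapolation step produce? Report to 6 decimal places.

-0.461066

With r = 2 the leading error scales as h^2, so the weight is 2^2 = 4.
2^2 × A(h/2) = -1.8393939044; minus A(h) gives -1.3831966598.
Denominator 4 − 1 = 3.
R = (-1.3831966598)/3 = -0.4610655533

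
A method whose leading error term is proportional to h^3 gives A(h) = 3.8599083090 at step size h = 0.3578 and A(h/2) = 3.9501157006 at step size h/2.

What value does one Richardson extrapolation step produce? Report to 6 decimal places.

3.963002

Leading term ∝ h^3; use weight 8 = 2^3.
Numerator 8×A(h/2) − A(h) = 8×3.9501157006 − 3.8599083090 = 27.7410172958
(8×3.9501157006 − 3.8599083090)/(8 − 1) = 3.9630024708
Gap between inputs: 9.021e-02; correction applied: +0.0128867702.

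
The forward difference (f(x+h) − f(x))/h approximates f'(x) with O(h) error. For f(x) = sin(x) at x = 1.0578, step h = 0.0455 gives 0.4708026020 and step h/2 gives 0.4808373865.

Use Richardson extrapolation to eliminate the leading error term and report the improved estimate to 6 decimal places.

0.490872

The method has order 1: 2^1 = 2.
2·0.4808373865 = 0.9616747730; 0.9616747730 − 0.4708026020 = 0.4908721710
(2·0.4808373865 − 0.4708026020)/(2 − 1) = 0.4908721710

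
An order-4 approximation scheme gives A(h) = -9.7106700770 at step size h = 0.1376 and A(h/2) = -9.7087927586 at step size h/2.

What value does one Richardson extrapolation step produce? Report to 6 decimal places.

The method has order 4: 2^4 = 16.
16*(-9.7087927586) = -155.3406841376; (-155.3406841376) − (-9.7106700770) = -145.6300140606
Denominator 16 − 1 = 15.
(16*(-9.7087927586) − (-9.7106700770))/(16 − 1) = -9.7086676040
Gap between inputs: 1.877e-03; correction applied: +0.0001251546.

-9.708668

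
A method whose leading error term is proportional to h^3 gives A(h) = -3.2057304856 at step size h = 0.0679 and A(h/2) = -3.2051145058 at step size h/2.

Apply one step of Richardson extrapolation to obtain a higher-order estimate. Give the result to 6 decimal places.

-3.205027

With r = 3 the leading error scales as h^3, so the weight is 2^3 = 8.
8*(-3.2051145058) = -25.6409160464; (-25.6409160464) − (-3.2057304856) = -22.4351855608
Divide by 2^3 − 1 = 7.
R = (-22.4351855608)/7 = -3.2050265087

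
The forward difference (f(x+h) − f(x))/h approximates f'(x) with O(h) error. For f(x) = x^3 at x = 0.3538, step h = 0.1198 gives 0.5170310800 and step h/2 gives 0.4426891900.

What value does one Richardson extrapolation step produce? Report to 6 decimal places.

0.368347

r = 1: numerator weight 2, denominator 1.
Top: 2(0.4426891900) − (0.5170310800) = 0.3683473000
Denominator 2 − 1 = 1.
0.3683473000 ÷ 1 = 0.3683473000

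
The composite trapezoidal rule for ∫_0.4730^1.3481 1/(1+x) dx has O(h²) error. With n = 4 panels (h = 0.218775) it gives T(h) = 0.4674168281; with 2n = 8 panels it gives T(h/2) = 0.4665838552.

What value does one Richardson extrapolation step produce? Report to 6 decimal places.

Order 2 gives 2^r = 4 and 2^r − 1 = 3.
2^2×A(h/2) = 1.8663354208; minus A(h) gives 1.3989185927.
Divide by 2^2 − 1 = 3.
(4×0.4665838552 − 0.4674168281)/(4 − 1) = 0.4663061976
Shift from A(h/2): −0.0002776576.

0.466306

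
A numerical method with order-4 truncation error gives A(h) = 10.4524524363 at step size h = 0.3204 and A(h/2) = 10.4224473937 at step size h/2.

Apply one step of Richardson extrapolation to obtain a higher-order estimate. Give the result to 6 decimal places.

10.420447

With r = 4 the leading error scales as h^4, so the weight is 2^4 = 16.
16*10.4224473937 = 166.7591582992; subtract 10.4524524363 → 156.3067058629
R = 156.3067058629/15 = 10.4204470575
Gap between inputs: 3.001e-02; correction applied: −0.0020003362.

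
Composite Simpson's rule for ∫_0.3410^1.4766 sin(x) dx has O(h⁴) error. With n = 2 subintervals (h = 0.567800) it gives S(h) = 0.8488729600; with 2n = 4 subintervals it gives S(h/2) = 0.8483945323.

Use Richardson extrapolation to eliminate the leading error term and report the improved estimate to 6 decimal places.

Method order is 4; weight 2^4 = 16.
Top: 16(0.8483945323) − (0.8488729600) = 12.7254395568
R = 12.7254395568/15 = 0.8483626371

0.848363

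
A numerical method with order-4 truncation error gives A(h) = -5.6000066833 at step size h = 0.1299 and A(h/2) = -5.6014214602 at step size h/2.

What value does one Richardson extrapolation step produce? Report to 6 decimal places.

With r = 4 the leading error scales as h^4, so the weight is 2^4 = 16.
16 × (-5.6014214602) = -89.6227433632; subtract (-5.6000066833) → -84.0227366799
Extrapolated: (-84.0227366799) / 15 = -5.6015157787
Gap between inputs: 1.415e-03; correction applied: −0.0000943185.

-5.601516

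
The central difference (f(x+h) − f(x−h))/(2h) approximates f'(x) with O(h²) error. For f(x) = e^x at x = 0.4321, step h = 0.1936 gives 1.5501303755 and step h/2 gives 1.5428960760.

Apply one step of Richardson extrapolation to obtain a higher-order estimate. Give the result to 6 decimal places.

r = 2: numerator weight 4, denominator 3.
Top: 4(1.5428960760) − (1.5501303755) = 4.6214539285
4.6214539285 ÷ 3 = 1.5404846428
Shift from A(h/2): −0.0024114332.

1.540485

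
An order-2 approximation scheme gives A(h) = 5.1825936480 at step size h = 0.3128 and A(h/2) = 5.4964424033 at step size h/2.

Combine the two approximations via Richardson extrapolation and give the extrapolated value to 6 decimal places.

Leading term ∝ h^2; use weight 4 = 2^2.
Weighted: 21.9857696132 − 5.1825936480 = 16.8031759652
Denominator 4 − 1 = 3.
Extrapolated: 16.8031759652 / 3 = 5.6010586551

5.601059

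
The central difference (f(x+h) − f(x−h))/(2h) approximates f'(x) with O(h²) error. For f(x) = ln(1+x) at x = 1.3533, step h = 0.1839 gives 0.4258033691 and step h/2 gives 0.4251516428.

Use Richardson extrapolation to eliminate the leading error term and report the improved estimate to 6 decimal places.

Leading term ∝ h^2; use weight 4 = 2^2.
A(h/2) − A(h) = 0.4251516428 − 0.4258033691 = -0.0006517263
Divide by 2^2 − 1 = 3: (-0.0006517263)/3 = -0.0002172421
R = 0.4251516428 − 0.0002172421 = 0.4249344007
Gap between inputs: 6.517e-04; correction applied: −0.0002172421.

0.424934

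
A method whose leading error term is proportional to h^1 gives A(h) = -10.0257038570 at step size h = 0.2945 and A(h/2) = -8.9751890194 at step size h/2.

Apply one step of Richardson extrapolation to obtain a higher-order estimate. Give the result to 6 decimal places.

-7.924674

The method has order 1: 2^1 = 2.
Weighted: (-17.9503780388) − (-10.0257038570) = -7.9246741818
(-7.9246741818) ÷ 1 = -7.9246741818
Shift from A(h/2): +1.0505148376.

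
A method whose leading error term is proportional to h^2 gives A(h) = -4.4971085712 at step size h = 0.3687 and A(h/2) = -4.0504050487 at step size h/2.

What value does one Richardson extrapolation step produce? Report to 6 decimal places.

-3.901504

With r = 2 the leading error scales as h^2, so the weight is 2^2 = 4.
Numerator 4 × A(h/2) − A(h) = 4 × (-4.0504050487) − (-4.4971085712) = -11.7045116236
Divide by 2^2 − 1 = 3.
(-11.7045116236) ÷ 3 = -3.9015038745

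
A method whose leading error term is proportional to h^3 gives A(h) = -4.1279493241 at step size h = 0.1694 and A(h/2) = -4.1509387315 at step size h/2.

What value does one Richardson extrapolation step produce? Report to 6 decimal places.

Method order is 3; weight 2^3 = 8.
Numerator 8*A(h/2) − A(h) = 8*(-4.1509387315) − (-4.1279493241) = -29.0795605279
(-29.0795605279) ÷ 7 = -4.1542229326
Gap between inputs: 2.299e-02; correction applied: −0.0032842011.

-4.154223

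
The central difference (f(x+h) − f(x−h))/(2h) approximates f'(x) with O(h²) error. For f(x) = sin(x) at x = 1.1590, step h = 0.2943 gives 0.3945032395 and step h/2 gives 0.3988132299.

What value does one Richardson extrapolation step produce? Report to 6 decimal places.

r = 2, so 2^r = 4.
2^2×A(h/2) = 1.5952529196; minus A(h) gives 1.2007496801.
R = 1.2007496801/3 = 0.4002498934
Shift from A(h/2): +0.0014366635.

0.400250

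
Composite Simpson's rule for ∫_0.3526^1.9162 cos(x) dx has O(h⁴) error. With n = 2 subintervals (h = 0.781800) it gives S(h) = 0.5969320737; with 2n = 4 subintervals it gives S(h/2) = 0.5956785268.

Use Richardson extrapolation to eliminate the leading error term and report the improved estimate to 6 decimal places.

r = 4: numerator weight 16, denominator 15.
Numerator 16×A(h/2) − A(h) = 16×0.5956785268 − 0.5969320737 = 8.9339243551
Denominator 16 − 1 = 15.
So the Richardson estimate is 0.5955949570.
Correction |R − A(h/2)| = 8.357e-05; gap |A(h/2) − A(h)| = 1.254e-03.

0.595595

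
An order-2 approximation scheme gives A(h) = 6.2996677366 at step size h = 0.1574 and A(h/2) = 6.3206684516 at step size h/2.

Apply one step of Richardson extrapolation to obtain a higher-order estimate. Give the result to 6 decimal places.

The method has order 2: 2^2 = 4.
2^2×A(h/2) = 25.2826738064; minus A(h) gives 18.9830060698.
R = 18.9830060698/3 = 6.3276686899
Shift from A(h/2): +0.0070002383.

6.327669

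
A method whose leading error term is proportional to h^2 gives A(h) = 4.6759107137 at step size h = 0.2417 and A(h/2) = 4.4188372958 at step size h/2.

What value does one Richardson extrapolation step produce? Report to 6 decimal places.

4.333146

Method order is 2; weight 2^2 = 4.
2^2×A(h/2) = 17.6753491832; minus A(h) gives 12.9994384695.
Divide by 2^2 − 1 = 3.
(4×4.4188372958 − 4.6759107137)/(4 − 1) = 4.3331461565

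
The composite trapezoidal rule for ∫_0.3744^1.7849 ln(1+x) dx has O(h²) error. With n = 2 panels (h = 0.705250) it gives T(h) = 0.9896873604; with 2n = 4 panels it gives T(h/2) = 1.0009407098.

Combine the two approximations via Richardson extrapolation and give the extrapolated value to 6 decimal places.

With r = 2 the leading error scales as h^2, so the weight is 2^2 = 4.
Weighted: 4.0037628392 − 0.9896873604 = 3.0140754788
Denominator 4 − 1 = 3.
3.0140754788 ÷ 3 = 1.0046918263
Shift from A(h/2): +0.0037511165.

1.004692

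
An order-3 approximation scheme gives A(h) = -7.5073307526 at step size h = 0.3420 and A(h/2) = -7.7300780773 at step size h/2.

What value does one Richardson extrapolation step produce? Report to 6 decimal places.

r = 3, so 2^r = 8.
8*(-7.7300780773) = -61.8406246184; subtract (-7.5073307526) → -54.3332938658
Denominator 8 − 1 = 7.
Result: -7.7618991237

-7.761899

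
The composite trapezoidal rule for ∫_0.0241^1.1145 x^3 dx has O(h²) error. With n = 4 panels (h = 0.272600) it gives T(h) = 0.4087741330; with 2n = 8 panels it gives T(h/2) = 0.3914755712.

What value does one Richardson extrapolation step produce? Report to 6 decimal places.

The method has order 2: 2^2 = 4.
4·0.3914755712 − 0.4087741330 = 1.1571281518
Denominator 4 − 1 = 3.
So the Richardson estimate is 0.3857093839.
Gap between inputs: 1.730e-02; correction applied: −0.0057661873.

0.385709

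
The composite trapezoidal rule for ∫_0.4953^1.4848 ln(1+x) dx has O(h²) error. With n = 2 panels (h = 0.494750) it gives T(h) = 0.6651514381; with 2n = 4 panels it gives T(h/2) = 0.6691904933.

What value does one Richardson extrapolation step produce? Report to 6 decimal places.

With r = 2 the leading error scales as h^2, so the weight is 2^2 = 4.
Numerator 4×A(h/2) − A(h) = 4×0.6691904933 − 0.6651514381 = 2.0116105351
(4×0.6691904933 − 0.6651514381)/(4 − 1) = 0.6705368450
Correction |R − A(h/2)| = 1.346e-03; gap |A(h/2) − A(h)| = 4.039e-03.

0.670537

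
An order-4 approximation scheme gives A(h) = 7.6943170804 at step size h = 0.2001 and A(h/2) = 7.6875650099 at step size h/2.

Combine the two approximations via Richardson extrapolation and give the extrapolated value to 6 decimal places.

The method has order 4: 2^4 = 16.
16×7.6875650099 − 7.6943170804 = 115.3067230780
R = 115.3067230780/15 = 7.6871148719
Correction |R − A(h/2)| = 4.501e-04; gap |A(h/2) − A(h)| = 6.752e-03.

7.687115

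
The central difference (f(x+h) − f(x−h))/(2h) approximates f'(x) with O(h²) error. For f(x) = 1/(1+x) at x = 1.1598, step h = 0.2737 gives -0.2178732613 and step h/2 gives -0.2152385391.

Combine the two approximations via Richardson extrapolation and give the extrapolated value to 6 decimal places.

r = 2, so 2^r = 4.
4*(-0.2152385391) − (-0.2178732613) = -0.6430808951
Divide by 2^2 − 1 = 3.
(-0.6430808951) ÷ 3 = -0.2143602984
Gap between inputs: 2.635e-03; correction applied: +0.0008782407.

-0.214360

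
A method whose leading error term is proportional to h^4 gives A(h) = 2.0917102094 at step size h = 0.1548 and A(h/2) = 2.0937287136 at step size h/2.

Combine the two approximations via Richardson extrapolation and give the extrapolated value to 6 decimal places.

Order 4 gives 2^r = 16 and 2^r − 1 = 15.
2^4 × A(h/2) = 33.4996594176; minus A(h) gives 31.4079492082.
31.4079492082 ÷ 15 = 2.0938632805

2.093863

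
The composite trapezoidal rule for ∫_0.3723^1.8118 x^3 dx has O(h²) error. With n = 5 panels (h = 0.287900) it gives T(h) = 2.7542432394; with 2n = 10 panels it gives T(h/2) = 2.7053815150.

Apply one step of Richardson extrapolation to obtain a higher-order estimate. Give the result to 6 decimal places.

Leading term ∝ h^2; use weight 4 = 2^2.
4*2.7053815150 = 10.8215260600; 10.8215260600 − 2.7542432394 = 8.0672828206
Denominator 4 − 1 = 3.
8.0672828206 ÷ 3 = 2.6890942735
Shift from A(h/2): −0.0162872415.

2.689094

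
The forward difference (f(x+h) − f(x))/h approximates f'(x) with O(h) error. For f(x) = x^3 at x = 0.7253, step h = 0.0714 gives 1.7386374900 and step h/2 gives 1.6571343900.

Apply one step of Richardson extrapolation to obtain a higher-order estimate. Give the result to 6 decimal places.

r = 1: numerator weight 2, denominator 1.
Difference of the inputs: 1.6571343900 − 1.7386374900 = -0.0815031000
Divide by 2^1 − 1 = 1: (-0.0815031000)/1 = -0.0815031000
R = A(h/2) + (A(h/2) − A(h))/1 = 1.6571343900 − 0.0815031000 = 1.5756312900
Shift from A(h/2): −0.0815031000.

1.575631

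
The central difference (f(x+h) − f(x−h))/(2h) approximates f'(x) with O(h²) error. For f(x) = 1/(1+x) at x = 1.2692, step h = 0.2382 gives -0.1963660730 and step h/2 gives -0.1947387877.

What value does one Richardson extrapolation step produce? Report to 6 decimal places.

With r = 2 the leading error scales as h^2, so the weight is 2^2 = 4.
4 × (-0.1947387877) = -0.7789551508; (-0.7789551508) − (-0.1963660730) = -0.5825890778
Denominator 4 − 1 = 3.
(4 × (-0.1947387877) − (-0.1963660730))/(4 − 1) = -0.1941963593

-0.194196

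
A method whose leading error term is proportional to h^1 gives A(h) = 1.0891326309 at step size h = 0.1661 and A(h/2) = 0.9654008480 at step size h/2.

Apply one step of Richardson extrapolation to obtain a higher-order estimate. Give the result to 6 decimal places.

0.841669

r = 1: numerator weight 2, denominator 1.
Numerator 2·A(h/2) − A(h) = 2·0.9654008480 − 1.0891326309 = 0.8416690651
0.8416690651 ÷ 1 = 0.8416690651
Shift from A(h/2): −0.1237317829.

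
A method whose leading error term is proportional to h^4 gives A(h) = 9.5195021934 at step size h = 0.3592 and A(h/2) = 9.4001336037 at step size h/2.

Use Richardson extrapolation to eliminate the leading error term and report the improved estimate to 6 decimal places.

9.392176

Method order is 4; weight 2^4 = 16.
2^4·A(h/2) = 150.4021376592; minus A(h) gives 140.8826354658.
Denominator 16 − 1 = 15.
140.8826354658 ÷ 15 = 9.3921756977
Gap between inputs: 1.194e-01; correction applied: −0.0079579060.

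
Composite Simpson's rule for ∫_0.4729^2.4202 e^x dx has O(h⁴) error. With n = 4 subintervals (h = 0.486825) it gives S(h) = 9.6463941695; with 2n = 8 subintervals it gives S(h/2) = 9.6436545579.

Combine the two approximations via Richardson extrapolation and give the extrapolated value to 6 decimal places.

9.643472

r = 4: numerator weight 16, denominator 15.
16 × 9.6436545579 = 154.2984729264; subtract 9.6463941695 → 144.6520787569
Divide by 2^4 − 1 = 15.
Result: 9.6434719171
Shift from A(h/2): −0.0001826408.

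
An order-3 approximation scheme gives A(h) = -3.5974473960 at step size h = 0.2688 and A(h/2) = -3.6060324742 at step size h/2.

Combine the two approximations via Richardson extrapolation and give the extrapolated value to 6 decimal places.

-3.607259

Order 3 gives 2^r = 8 and 2^r − 1 = 7.
A(h/2) − A(h) = -3.6060324742 − (-3.5974473960) = -0.0085850782
Correction (A(h/2) − A(h))/(8 − 1) = (-0.0085850782)/7 = -0.0012264397
R = A(h/2) + (A(h/2) − A(h))/7 = -3.6060324742 − 0.0012264397 = -3.6072589139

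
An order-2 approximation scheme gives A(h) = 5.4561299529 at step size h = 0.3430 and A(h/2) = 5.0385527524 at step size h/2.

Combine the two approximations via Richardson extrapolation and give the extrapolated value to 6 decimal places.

4.899360

With r = 2 the leading error scales as h^2, so the weight is 2^2 = 4.
Numerator 4·A(h/2) − A(h) = 4·5.0385527524 − 5.4561299529 = 14.6980810567
Divide by 2^2 − 1 = 3.
R = 14.6980810567/3 = 4.8993603522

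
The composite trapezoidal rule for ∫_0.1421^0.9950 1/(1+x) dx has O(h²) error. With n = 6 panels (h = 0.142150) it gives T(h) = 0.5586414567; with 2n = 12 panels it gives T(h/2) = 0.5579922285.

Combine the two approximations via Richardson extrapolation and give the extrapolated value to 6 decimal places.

r = 2: numerator weight 4, denominator 3.
4·0.5579922285 = 2.2319689140; subtract 0.5586414567 → 1.6733274573
Extrapolated: 1.6733274573 / 3 = 0.5577758191
Gap between inputs: 6.492e-04; correction applied: −0.0002164094.

0.557776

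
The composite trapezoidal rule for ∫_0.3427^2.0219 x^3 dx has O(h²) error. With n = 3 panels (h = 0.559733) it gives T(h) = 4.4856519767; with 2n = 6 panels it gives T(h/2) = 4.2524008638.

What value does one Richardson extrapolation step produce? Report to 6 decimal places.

4.174650

r = 2: numerator weight 4, denominator 3.
Numerator 4·A(h/2) − A(h) = 4·4.2524008638 − 4.4856519767 = 12.5239514785
(4·4.2524008638 − 4.4856519767)/(4 − 1) = 4.1746504928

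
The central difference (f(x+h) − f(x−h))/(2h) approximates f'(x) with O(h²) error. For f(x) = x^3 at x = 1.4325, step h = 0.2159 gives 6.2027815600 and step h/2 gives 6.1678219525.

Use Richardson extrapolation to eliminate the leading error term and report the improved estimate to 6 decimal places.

6.156169

r = 2, so 2^r = 4.
2^2×A(h/2) = 24.6712878100; minus A(h) gives 18.4685062500.
Extrapolated: 18.4685062500 / 3 = 6.1561687500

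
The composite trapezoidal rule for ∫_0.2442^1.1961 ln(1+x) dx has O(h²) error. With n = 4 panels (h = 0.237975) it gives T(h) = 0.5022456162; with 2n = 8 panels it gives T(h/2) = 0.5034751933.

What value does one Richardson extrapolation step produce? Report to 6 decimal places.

0.503885

Order 2 gives 2^r = 4 and 2^r − 1 = 3.
4·0.5034751933 = 2.0139007732; 2.0139007732 − 0.5022456162 = 1.5116551570
Divide by 2^2 − 1 = 3.
(4·0.5034751933 − 0.5022456162)/(4 − 1) = 0.5038850523
Shift from A(h/2): +0.0004098590.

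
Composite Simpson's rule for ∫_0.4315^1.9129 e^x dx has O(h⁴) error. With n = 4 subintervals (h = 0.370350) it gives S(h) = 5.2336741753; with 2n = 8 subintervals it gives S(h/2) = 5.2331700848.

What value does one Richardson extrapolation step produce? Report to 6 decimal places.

The method has order 4: 2^4 = 16.
Difference of the inputs: 5.2331700848 − 5.2336741753 = -0.0005040905
Divide by 2^4 − 1 = 15: (-0.0005040905)/15 = -0.0000336060
R = A(h/2) + (A(h/2) − A(h))/15 = 5.2331700848 − 0.0000336060 = 5.2331364788
Shift from A(h/2): −0.0000336060.

5.233136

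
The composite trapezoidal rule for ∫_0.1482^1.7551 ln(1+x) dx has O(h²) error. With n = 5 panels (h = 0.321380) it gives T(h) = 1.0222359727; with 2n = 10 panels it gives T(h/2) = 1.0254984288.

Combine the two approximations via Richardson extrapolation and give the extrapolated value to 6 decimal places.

Leading term ∝ h^2; use weight 4 = 2^2.
Top: 4(1.0254984288) − (1.0222359727) = 3.0797577425
3.0797577425 ÷ 3 = 1.0265859142
Correction |R − A(h/2)| = 1.087e-03; gap |A(h/2) − A(h)| = 3.262e-03.

1.026586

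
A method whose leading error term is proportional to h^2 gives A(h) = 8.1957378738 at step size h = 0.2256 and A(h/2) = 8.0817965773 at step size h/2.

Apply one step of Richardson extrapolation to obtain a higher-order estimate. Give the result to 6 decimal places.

With r = 2 the leading error scales as h^2, so the weight is 2^2 = 4.
Difference of the inputs: 8.0817965773 − 8.1957378738 = -0.1139412965
Correction (A(h/2) − A(h))/(4 − 1) = (-0.1139412965)/3 = -0.0379804322
R = A(h/2) + (A(h/2) − A(h))/3 = 8.0817965773 − 0.0379804322 = 8.0438161451

8.043816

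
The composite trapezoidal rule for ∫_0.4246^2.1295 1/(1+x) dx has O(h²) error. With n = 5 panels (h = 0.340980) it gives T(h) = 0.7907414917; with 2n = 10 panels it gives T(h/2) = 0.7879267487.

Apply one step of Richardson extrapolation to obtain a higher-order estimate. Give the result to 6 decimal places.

0.786989

With r = 2 the leading error scales as h^2, so the weight is 2^2 = 4.
2^2 × A(h/2) = 3.1517069948; minus A(h) gives 2.3609655031.
Divide by 2^2 − 1 = 3.
Extrapolated: 2.3609655031 / 3 = 0.7869885010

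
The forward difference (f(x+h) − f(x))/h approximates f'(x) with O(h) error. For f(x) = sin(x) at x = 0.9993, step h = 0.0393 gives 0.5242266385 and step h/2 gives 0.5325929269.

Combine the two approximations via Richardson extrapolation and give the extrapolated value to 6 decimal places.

r = 1, so 2^r = 2.
2 × 0.5325929269 − 0.5242266385 = 0.5409592153
R = 0.5409592153/1 = 0.5409592153
Shift from A(h/2): +0.0083662884.

0.540959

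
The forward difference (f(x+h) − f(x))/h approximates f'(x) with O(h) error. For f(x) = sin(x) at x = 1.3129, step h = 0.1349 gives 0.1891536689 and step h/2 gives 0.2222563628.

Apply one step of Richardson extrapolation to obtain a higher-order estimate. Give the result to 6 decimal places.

0.255359

The method has order 1: 2^1 = 2.
2*0.2222563628 = 0.4445127256; subtract 0.1891536689 → 0.2553590567
(2*0.2222563628 − 0.1891536689)/(2 − 1) = 0.2553590567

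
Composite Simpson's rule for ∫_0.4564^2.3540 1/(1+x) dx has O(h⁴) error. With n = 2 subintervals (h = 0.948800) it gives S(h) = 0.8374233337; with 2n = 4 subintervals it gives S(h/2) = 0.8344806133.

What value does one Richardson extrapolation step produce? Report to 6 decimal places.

0.834284

Method order is 4; weight 2^4 = 16.
2^4 × A(h/2) = 13.3516898128; minus A(h) gives 12.5142664791.
12.5142664791 ÷ 15 = 0.8342844319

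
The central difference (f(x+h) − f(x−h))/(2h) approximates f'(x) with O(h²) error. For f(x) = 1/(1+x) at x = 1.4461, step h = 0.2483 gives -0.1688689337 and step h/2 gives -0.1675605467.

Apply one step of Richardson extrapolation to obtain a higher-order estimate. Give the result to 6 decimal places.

Error is O(h^2); halving h shrinks it by 2^2 = 4.
4 × (-0.1675605467) − (-0.1688689337) = -0.5013732531
Divide by 2^2 − 1 = 3.
(4 × (-0.1675605467) − (-0.1688689337))/(4 − 1) = -0.1671244177
Correction |R − A(h/2)| = 4.361e-04; gap |A(h/2) − A(h)| = 1.308e-03.

-0.167124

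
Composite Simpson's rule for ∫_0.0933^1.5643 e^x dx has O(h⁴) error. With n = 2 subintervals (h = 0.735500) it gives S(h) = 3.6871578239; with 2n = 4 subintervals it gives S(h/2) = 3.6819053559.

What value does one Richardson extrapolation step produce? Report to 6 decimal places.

3.681555

Method order is 4; weight 2^4 = 16.
A(h/2) − A(h) = 3.6819053559 − 3.6871578239 = -0.0052524680
Divide by 2^4 − 1 = 15: (-0.0052524680)/15 = -0.0003501645
R = 3.6819053559 − 0.0003501645 = 3.6815551914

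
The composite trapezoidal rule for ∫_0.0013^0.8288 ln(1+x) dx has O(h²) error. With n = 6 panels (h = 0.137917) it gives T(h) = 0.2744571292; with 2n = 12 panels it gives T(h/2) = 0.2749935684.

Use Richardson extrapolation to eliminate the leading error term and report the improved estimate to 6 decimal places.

0.275172

r = 2: numerator weight 4, denominator 3.
Weighted: 1.0999742736 − 0.2744571292 = 0.8255171444
Divide by 2^2 − 1 = 3.
(4×0.2749935684 − 0.2744571292)/(4 − 1) = 0.2751723815
Shift from A(h/2): +0.0001788131.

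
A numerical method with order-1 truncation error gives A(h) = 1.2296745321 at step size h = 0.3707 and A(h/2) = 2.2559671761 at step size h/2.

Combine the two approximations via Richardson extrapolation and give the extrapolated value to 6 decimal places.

3.282260

Leading term ∝ h^1; use weight 2 = 2^1.
Difference of the inputs: 2.2559671761 − 1.2296745321 = 1.0262926440
Divide by 2^1 − 1 = 1: 1.0262926440/1 = 1.0262926440
R = A(h/2) + (A(h/2) − A(h))/1 = 2.2559671761 + 1.0262926440 = 3.2822598201
Gap between inputs: 1.026e+00; correction applied: +1.0262926440.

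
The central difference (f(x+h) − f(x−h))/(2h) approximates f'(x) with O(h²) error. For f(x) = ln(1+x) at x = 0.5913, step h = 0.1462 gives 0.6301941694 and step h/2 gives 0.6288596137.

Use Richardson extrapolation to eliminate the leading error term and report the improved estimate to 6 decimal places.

0.628415

Order 2 gives 2^r = 4 and 2^r − 1 = 3.
Weighted: 2.5154384548 − 0.6301941694 = 1.8852442854
Divide by 2^2 − 1 = 3.
Extrapolated: 1.8852442854 / 3 = 0.6284147618
Shift from A(h/2): −0.0004448519.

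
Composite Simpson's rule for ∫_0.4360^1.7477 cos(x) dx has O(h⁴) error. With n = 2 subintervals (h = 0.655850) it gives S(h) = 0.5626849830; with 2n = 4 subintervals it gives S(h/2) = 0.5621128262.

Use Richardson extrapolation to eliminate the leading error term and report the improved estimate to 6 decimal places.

0.562075

r = 4, so 2^r = 16.
Top: 16(0.5621128262) − (0.5626849830) = 8.4311202362
Divide by 2^4 − 1 = 15.
So the Richardson estimate is 0.5620746824.
Correction |R − A(h/2)| = 3.814e-05; gap |A(h/2) − A(h)| = 5.722e-04.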